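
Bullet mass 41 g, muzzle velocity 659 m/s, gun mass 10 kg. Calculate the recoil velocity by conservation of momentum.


v_recoil = m_p * v_p / m_gun = 0.041 * 659 / 10 = 2.702 m/s

2.702 m/s


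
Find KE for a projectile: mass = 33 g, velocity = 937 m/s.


E = 0.5*m*v^2 = 0.5*0.033*937^2 = 14486 J

14486 J


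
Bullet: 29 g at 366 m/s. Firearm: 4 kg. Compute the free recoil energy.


v_r = m_p*v_p/m_gun = 0.029*366/4 = 2.6535 m/s, E_r = 0.5*m_gun*v_r^2 = 0.5*4*2.6535^2 = 14.08 J

14.08 J


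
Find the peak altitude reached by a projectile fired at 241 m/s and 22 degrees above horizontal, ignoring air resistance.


H = (v0*sin(theta))^2 / (2g) = (241*sin(22°))^2 / (2*9.81) = 415.4 m

415.4 m


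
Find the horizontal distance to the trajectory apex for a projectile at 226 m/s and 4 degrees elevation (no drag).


R = v0^2*sin(2*theta)/g = 226^2*sin(2*4°)/9.81 = 724.608 m
apex_dist = R/2 = 724.608/2 = 362.3 m

362.3 m


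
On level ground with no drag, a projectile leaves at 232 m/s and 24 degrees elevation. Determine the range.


R = v0^2 * sin(2*theta) / g = 232^2 * sin(2*24°) / 9.81 = 4077 m

4077 m


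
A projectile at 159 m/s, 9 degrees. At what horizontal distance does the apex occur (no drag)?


R = v0^2*sin(2*theta)/g = 159^2*sin(2*9°)/9.81 = 796.357 m
apex_dist = R/2 = 796.357/2 = 398.2 m

398.2 m


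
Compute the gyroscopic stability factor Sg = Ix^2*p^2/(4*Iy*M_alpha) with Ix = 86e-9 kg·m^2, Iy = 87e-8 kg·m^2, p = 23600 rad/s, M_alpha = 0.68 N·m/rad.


Sg = Ix^2 * p^2 / (4 * Iy * M_alpha) = (86e-9)^2 * 23600^2 / (4 * 87e-8 * 0.68) = 1.741

1.741


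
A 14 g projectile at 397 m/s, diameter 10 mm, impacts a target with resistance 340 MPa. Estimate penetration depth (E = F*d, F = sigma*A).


A = pi*(d/2)^2 = pi*(10/2)^2 = 78.5398 mm^2
E = 0.5*m*v^2 = 0.5*0.014*397^2 = 1103.26 J
depth = E/(sigma*A) = 1103.26 J / (340 MPa * 78.5398 mm^2) = 1103.26/(340 * 78.5398) m = 0.0413152 m ≈ 41.32 mm

41.32 mm


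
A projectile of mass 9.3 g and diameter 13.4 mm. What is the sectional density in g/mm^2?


SD = m/d^2 = 9.3/13.4^2 = 0.05179 g/mm^2

0.05179 g/mm^2


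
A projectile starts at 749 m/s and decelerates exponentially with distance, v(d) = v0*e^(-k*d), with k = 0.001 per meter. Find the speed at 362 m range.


v = v0*exp(-k*d) = 749*exp(-0.001*362) = 521.5 m/s

521.5 m/s


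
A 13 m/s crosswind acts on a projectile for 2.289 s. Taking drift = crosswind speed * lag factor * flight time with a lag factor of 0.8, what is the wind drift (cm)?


drift = v_wind * lag * t = 13 * 0.8 * 2.289 = 23.8056 m ≈ 2381 cm

2381 cm


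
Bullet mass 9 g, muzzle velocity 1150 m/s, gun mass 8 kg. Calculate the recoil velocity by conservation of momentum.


v_recoil = m_p * v_p / m_gun = 0.009 * 1150 / 8 = 1.294 m/s

1.294 m/s


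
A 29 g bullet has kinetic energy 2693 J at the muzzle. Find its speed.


v = sqrt(2*E/m) = sqrt(2*2693/0.029) = 431 m/s

431 m/s


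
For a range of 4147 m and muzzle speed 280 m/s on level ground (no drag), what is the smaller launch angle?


sin(2*theta) = R*g/v0^2 = 4147*9.81/280^2 = 0.518904, theta = arcsin(0.518904)/2 = 15.63°

15.63 degrees


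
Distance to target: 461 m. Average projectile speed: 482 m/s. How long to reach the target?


t = d/v = 461/482 = 0.9564 s

0.9564 s


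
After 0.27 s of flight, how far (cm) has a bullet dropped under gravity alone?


drop = 0.5*g*t^2 = 0.5*9.81*0.27^2 = 0.357575 m ≈ 35.76 cm

35.76 cm


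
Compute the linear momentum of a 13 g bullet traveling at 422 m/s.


p = m*v = 0.013*422 = 5.486 kg·m/s

5.486 kg·m/s


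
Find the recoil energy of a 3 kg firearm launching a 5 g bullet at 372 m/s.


v_r = m_p*v_p/m_gun = 0.005*372/3 = 0.62 m/s, E_r = 0.5*m_gun*v_r^2 = 0.5*3*0.62^2 = 0.5766 J

0.5766 J


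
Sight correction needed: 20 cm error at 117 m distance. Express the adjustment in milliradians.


1 mrad subtends 1 cm per 10 m of range, so adj = error_cm / (dist_m / 10) = 20 / (117/10) = 1.709 mrad

1.709 mrad


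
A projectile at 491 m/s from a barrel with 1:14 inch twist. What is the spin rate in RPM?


twist_m = 14*0.0254 = 0.3556 m
spin = v/twist = 491/0.3556 = 1380.765 rev/s
RPM = spin*60 = 1380.765*60 ≈ 82846 RPM

82846 RPM


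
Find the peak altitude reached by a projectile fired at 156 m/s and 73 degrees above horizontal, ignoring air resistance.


H = (v0*sin(theta))^2 / (2g) = (156*sin(73°))^2 / (2*9.81) = 1134 m

1134 m


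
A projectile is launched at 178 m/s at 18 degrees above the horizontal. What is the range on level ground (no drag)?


R = v0^2 * sin(2*theta) / g = 178^2 * sin(2*18°) / 9.81 = 1898 m

1898 m


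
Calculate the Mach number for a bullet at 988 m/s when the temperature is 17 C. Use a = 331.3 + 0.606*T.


a = 331.3 + 0.606*(17) = 341.602 m/s
M = v/a = 988/341.602 = 2.892

2.892


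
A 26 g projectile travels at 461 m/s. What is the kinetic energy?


E = 0.5*m*v^2 = 0.5*0.026*461^2 = 2763 J

2763 J


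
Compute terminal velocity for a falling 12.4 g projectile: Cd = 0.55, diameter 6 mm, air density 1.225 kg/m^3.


A = pi*(d/2)^2 = pi*(6/2000)^2 = 2.82743e-05 m^2
vt = sqrt(2mg/(Cd*rho*A)) = sqrt(2*0.0124*9.81/(0.55 * 1.225 * 2.82743e-05)) = 113 m/s

113 m/s


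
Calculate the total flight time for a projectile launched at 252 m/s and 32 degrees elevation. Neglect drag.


T = 2*v0*sin(theta)/g = 2*252*sin(32°)/9.81 = 27.23 s

27.23 s


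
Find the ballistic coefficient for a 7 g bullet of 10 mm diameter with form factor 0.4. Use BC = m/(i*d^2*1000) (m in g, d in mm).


BC = m/(i*d^2*1000) = 7/(0.4 * 10^2 * 1000) = 0.000175

0.000175


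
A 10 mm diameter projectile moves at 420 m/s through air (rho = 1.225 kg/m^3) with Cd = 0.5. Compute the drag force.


A = pi*(d/2)^2 = pi*(10/2000)^2 = 7.85398e-05 m^2
Fd = 0.5*Cd*rho*A*v^2 = 0.5*0.5*1.225*7.85398e-05*420^2 = 4.243 N

4.243 N


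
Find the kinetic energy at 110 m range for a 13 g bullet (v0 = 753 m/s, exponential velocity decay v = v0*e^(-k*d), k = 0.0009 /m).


v = v0*exp(-k*d) = 753*exp(-0.0009*110) = 682.024 m/s
E = 0.5*m*v^2 = 0.5*0.013*682.024^2 = 3024 J

3024 J


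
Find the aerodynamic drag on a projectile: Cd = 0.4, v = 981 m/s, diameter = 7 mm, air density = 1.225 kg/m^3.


A = pi*(d/2)^2 = pi*(7/2000)^2 = 3.84845e-05 m^2
Fd = 0.5*Cd*rho*A*v^2 = 0.5*0.4*1.225*3.84845e-05*981^2 = 9.074 N

9.074 N


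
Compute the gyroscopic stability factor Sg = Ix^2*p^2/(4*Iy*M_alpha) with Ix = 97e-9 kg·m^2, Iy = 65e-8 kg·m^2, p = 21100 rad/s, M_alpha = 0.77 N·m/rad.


Sg = Ix^2 * p^2 / (4 * Iy * M_alpha) = (97e-9)^2 * 21100^2 / (4 * 65e-8 * 0.77) = 2.092

2.092


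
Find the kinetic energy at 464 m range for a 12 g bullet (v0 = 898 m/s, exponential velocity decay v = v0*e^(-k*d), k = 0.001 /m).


v = v0*exp(-k*d) = 898*exp(-0.001*464) = 564.63 m/s
E = 0.5*m*v^2 = 0.5*0.012*564.63^2 = 1913 J

1913 J


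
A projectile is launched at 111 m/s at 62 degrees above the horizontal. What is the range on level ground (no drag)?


R = v0^2 * sin(2*theta) / g = 111^2 * sin(2*62°) / 9.81 = 1041 m

1041 m


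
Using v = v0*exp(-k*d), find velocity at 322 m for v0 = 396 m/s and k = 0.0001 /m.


v = v0*exp(-k*d) = 396*exp(-0.0001*322) = 383.5 m/s

383.5 m/s


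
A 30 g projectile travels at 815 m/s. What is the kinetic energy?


E = 0.5*m*v^2 = 0.5*0.03*815^2 = 9963 J

9963 J


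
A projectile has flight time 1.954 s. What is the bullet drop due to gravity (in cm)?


drop = 0.5*g*t^2 = 0.5*9.81*1.954^2 = 18.7279 m ≈ 1873 cm

1873 cm


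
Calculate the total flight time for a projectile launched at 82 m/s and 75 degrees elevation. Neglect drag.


T = 2*v0*sin(theta)/g = 2*82*sin(75°)/9.81 = 16.15 s

16.15 s


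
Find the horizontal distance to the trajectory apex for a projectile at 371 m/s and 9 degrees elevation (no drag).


R = v0^2*sin(2*theta)/g = 371^2*sin(2*9°)/9.81 = 4335.72 m
apex_dist = R/2 = 4335.72/2 = 2168 m

2168 m


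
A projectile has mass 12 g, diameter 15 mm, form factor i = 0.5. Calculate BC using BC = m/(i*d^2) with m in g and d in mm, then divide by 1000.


BC = m/(i*d^2*1000) = 12/(0.5 * 15^2 * 1000) = 0.0001067

0.0001067


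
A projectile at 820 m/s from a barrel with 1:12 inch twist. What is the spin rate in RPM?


twist_m = 12*0.0254 = 0.3048 m
spin = v/twist = 820/0.3048 = 2690.289 rev/s
RPM = spin*60 = 2690.289*60 ≈ 161417 RPM

161417 RPM


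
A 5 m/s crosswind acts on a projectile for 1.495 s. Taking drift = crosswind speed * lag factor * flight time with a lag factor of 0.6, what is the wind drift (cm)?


drift = v_wind * lag * t = 5 * 0.6 * 1.495 = 4.485 m ≈ 448.5 cm

448.5 cm


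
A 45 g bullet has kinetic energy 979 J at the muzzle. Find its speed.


v = sqrt(2*E/m) = sqrt(2*979/0.045) = 208.6 m/s

208.6 m/s


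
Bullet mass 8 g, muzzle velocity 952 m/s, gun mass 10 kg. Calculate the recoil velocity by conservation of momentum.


v_recoil = m_p * v_p / m_gun = 0.008 * 952 / 10 = 0.7616 m/s

0.7616 m/s


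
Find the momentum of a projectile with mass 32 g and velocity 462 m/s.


p = m*v = 0.032*462 = 14.78 kg·m/s

14.78 kg·m/s


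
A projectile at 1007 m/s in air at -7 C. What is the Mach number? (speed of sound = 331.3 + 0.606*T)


a = 331.3 + 0.606*(-7) = 327.058 m/s
M = v/a = 1007/327.058 = 3.079

3.079


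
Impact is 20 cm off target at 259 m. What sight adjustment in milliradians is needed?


1 mrad subtends 1 cm per 10 m of range, so adj = error_cm / (dist_m / 10) = 20 / (259/10) = 0.7722 mrad

0.7722 mrad


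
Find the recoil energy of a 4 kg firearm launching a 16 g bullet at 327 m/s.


v_r = m_p*v_p/m_gun = 0.016*327/4 = 1.308 m/s, E_r = 0.5*m_gun*v_r^2 = 0.5*4*1.308^2 = 3.422 J

3.422 J


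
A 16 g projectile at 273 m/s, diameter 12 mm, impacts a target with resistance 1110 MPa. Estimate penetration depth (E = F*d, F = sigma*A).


A = pi*(d/2)^2 = pi*(12/2)^2 = 113.097 mm^2
E = 0.5*m*v^2 = 0.5*0.016*273^2 = 596.232 J
depth = E/(sigma*A) = 596.232 J / (1110 MPa * 113.097 mm^2) = 596.232/(1110 * 113.097) m = 0.00474941 m ≈ 4.749 mm

4.749 mm


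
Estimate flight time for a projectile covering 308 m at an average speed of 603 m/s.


t = d/v = 308/603 = 0.5108 s

0.5108 s


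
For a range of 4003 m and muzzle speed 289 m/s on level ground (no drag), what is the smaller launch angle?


sin(2*theta) = R*g/v0^2 = 4003*9.81/289^2 = 0.470174, theta = arcsin(0.470174)/2 = 14.02°

14.02 degrees


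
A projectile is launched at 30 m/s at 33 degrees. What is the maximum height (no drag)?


H = (v0*sin(theta))^2 / (2g) = (30*sin(33°))^2 / (2*9.81) = 13.61 m

13.61 m


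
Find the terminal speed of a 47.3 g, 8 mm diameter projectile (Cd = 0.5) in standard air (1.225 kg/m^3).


A = pi*(d/2)^2 = pi*(8/2000)^2 = 5.02655e-05 m^2
vt = sqrt(2mg/(Cd*rho*A)) = sqrt(2*0.0473*9.81/(0.5 * 1.225 * 5.02655e-05)) = 173.6 m/s

173.6 m/s


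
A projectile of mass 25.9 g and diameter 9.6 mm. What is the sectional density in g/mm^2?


SD = m/d^2 = 25.9/9.6^2 = 0.281 g/mm^2

0.281 g/mm^2


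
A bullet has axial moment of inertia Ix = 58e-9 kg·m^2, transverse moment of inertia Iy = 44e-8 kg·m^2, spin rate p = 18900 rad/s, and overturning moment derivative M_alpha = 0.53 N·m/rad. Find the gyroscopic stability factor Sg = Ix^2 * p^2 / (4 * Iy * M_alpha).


Sg = Ix^2 * p^2 / (4 * Iy * M_alpha) = (58e-9)^2 * 18900^2 / (4 * 44e-8 * 0.53) = 1.288

1.288


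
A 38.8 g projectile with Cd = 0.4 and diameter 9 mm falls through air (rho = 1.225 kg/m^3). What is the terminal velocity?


A = pi*(d/2)^2 = pi*(9/2000)^2 = 6.36173e-05 m^2
vt = sqrt(2mg/(Cd*rho*A)) = sqrt(2*0.0388*9.81/(0.4 * 1.225 * 6.36173e-05)) = 156.3 m/s

156.3 m/s


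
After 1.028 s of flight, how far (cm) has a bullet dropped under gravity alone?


drop = 0.5*g*t^2 = 0.5*9.81*1.028^2 = 5.18353 m ≈ 518.4 cm

518.4 cm


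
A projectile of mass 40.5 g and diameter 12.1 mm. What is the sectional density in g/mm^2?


SD = m/d^2 = 40.5/12.1^2 = 0.2766 g/mm^2

0.2766 g/mm^2


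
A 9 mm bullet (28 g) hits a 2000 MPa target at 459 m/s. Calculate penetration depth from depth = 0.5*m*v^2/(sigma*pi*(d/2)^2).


A = pi*(d/2)^2 = pi*(9/2)^2 = 63.6173 mm^2
E = 0.5*m*v^2 = 0.5*0.028*459^2 = 2949.53 J
depth = E/(sigma*A) = 2949.53 J / (2000 MPa * 63.6173 mm^2) = 2949.53/(2000 * 63.6173) m = 0.0231819 m ≈ 23.18 mm

23.18 mm


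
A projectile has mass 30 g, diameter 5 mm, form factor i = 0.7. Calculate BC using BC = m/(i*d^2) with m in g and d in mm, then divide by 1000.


BC = m/(i*d^2*1000) = 30/(0.7 * 5^2 * 1000) = 0.001714

0.001714


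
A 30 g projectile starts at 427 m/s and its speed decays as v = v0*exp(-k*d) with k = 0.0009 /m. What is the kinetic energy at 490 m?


v = v0*exp(-k*d) = 427*exp(-0.0009*490) = 274.729 m/s
E = 0.5*m*v^2 = 0.5*0.03*274.729^2 = 1132 J

1132 J


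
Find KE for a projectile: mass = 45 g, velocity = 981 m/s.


E = 0.5*m*v^2 = 0.5*0.045*981^2 = 21653 J

21653 J


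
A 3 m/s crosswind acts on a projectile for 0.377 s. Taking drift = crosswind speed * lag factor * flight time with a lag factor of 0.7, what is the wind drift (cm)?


drift = v_wind * lag * t = 3 * 0.7 * 0.377 = 0.7917 m ≈ 79.17 cm

79.17 cm


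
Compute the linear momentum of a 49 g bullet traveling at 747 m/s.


p = m*v = 0.049*747 = 36.6 kg·m/s

36.6 kg·m/s


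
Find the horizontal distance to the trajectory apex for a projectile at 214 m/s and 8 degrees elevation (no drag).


R = v0^2*sin(2*theta)/g = 214^2*sin(2*8°)/9.81 = 1286.76 m
apex_dist = R/2 = 1286.76/2 = 643.4 m

643.4 m


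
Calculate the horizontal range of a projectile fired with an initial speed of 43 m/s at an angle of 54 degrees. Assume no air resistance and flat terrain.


R = v0^2 * sin(2*theta) / g = 43^2 * sin(2*54°) / 9.81 = 179.3 m

179.3 m


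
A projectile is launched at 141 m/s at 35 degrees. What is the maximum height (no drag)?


H = (v0*sin(theta))^2 / (2g) = (141*sin(35°))^2 / (2*9.81) = 333.4 m

333.4 m


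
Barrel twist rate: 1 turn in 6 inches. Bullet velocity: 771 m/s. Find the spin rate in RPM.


twist_m = 6*0.0254 = 0.1524 m
spin = v/twist = 771/0.1524 = 5059.055 rev/s
RPM = spin*60 = 5059.055*60 ≈ 303543 RPM

303543 RPM


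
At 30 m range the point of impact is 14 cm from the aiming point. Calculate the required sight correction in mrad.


1 mrad subtends 1 cm per 10 m of range, so adj = error_cm / (dist_m / 10) = 14 / (30/10) = 4.667 mrad

4.667 mrad


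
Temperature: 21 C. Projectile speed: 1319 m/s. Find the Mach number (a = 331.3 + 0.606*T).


a = 331.3 + 0.606*(21) = 344.026 m/s
M = v/a = 1319/344.026 = 3.834

3.834


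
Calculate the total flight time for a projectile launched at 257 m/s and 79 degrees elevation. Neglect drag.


T = 2*v0*sin(theta)/g = 2*257*sin(79°)/9.81 = 51.43 s

51.43 s


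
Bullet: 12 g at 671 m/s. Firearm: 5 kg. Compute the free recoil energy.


v_r = m_p*v_p/m_gun = 0.012*671/5 = 1.6104 m/s, E_r = 0.5*m_gun*v_r^2 = 0.5*5*1.6104^2 = 6.483 J

6.483 J


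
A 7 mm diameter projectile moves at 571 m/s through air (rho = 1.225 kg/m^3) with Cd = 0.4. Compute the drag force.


A = pi*(d/2)^2 = pi*(7/2000)^2 = 3.84845e-05 m^2
Fd = 0.5*Cd*rho*A*v^2 = 0.5*0.4*1.225*3.84845e-05*571^2 = 3.074 N

3.074 N


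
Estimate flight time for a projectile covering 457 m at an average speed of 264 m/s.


t = d/v = 457/264 = 1.731 s

1.731 s


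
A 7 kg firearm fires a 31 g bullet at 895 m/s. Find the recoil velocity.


v_recoil = m_p * v_p / m_gun = 0.031 * 895 / 7 = 3.964 m/s

3.964 m/s


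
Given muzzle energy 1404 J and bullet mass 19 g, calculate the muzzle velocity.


v = sqrt(2*E/m) = sqrt(2*1404/0.019) = 384.4 m/s

384.4 m/s


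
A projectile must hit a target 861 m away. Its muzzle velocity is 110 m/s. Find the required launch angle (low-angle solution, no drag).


sin(2*theta) = R*g/v0^2 = 861*9.81/110^2 = 0.69805, theta = arcsin(0.69805)/2 = 22.14°

22.14 degrees


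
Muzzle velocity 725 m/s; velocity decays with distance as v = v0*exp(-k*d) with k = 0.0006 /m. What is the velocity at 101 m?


v = v0*exp(-k*d) = 725*exp(-0.0006*101) = 682.4 m/s

682.4 m/s


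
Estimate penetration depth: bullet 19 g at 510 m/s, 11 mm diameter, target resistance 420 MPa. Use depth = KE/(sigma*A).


A = pi*(d/2)^2 = pi*(11/2)^2 = 95.0332 mm^2
E = 0.5*m*v^2 = 0.5*0.019*510^2 = 2470.95 J
depth = E/(sigma*A) = 2470.95 J / (420 MPa * 95.0332 mm^2) = 2470.95/(420 * 95.0332) m = 0.061907 m ≈ 61.91 mm

61.91 mm


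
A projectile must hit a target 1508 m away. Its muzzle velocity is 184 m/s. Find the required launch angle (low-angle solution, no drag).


sin(2*theta) = R*g/v0^2 = 1508*9.81/184^2 = 0.436953, theta = arcsin(0.436953)/2 = 12.95°

12.95 degrees


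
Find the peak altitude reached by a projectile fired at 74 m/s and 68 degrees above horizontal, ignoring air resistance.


H = (v0*sin(theta))^2 / (2g) = (74*sin(68°))^2 / (2*9.81) = 239.9 m

239.9 m


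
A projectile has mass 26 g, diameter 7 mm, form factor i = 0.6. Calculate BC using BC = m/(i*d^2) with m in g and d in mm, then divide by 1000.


BC = m/(i*d^2*1000) = 26/(0.6 * 7^2 * 1000) = 0.0008844

0.0008844


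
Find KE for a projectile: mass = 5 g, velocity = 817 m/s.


E = 0.5*m*v^2 = 0.5*0.005*817^2 = 1669 J

1669 J


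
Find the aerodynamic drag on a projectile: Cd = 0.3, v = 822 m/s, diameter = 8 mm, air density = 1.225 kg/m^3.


A = pi*(d/2)^2 = pi*(8/2000)^2 = 5.02655e-05 m^2
Fd = 0.5*Cd*rho*A*v^2 = 0.5*0.3*1.225*5.02655e-05*822^2 = 6.241 N

6.241 N


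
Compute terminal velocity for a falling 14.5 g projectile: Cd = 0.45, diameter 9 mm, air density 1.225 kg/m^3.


A = pi*(d/2)^2 = pi*(9/2000)^2 = 6.36173e-05 m^2
vt = sqrt(2mg/(Cd*rho*A)) = sqrt(2*0.0145*9.81/(0.45 * 1.225 * 6.36173e-05)) = 90.07 m/s

90.07 m/s


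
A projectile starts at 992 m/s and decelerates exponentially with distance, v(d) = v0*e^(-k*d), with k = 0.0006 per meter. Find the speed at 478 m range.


v = v0*exp(-k*d) = 992*exp(-0.0006*478) = 744.7 m/s

744.7 m/s


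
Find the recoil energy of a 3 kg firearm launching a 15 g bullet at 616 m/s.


v_r = m_p*v_p/m_gun = 0.015*616/3 = 3.08 m/s, E_r = 0.5*m_gun*v_r^2 = 0.5*3*3.08^2 = 14.23 J

14.23 J


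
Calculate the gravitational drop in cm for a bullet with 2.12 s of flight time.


drop = 0.5*g*t^2 = 0.5*9.81*2.12^2 = 22.045 m ≈ 2205 cm

2205 cm


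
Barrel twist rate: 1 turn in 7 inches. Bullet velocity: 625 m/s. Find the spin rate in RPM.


twist_m = 7*0.0254 = 0.1778 m
spin = v/twist = 625/0.1778 = 3515.186 rev/s
RPM = spin*60 = 3515.186*60 ≈ 210911 RPM

210911 RPM


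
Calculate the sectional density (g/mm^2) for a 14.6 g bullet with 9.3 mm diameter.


SD = m/d^2 = 14.6/9.3^2 = 0.1688 g/mm^2

0.1688 g/mm^2


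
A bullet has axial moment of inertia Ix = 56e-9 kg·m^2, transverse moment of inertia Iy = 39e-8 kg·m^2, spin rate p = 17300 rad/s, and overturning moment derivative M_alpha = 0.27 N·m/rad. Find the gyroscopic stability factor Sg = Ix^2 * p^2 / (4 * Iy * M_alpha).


Sg = Ix^2 * p^2 / (4 * Iy * M_alpha) = (56e-9)^2 * 17300^2 / (4 * 39e-8 * 0.27) = 2.228

2.228


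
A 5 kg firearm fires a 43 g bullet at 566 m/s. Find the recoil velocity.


v_recoil = m_p * v_p / m_gun = 0.043 * 566 / 5 = 4.868 m/s

4.868 m/s


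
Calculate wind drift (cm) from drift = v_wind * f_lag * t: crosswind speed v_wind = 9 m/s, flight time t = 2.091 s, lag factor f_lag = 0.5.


drift = v_wind * lag * t = 9 * 0.5 * 2.091 = 9.4095 m ≈ 941 cm

941 cm


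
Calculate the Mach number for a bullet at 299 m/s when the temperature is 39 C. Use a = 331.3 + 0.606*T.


a = 331.3 + 0.606*(39) = 354.934 m/s
M = v/a = 299/354.934 = 0.8424

0.8424


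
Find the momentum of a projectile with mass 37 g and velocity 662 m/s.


p = m*v = 0.037*662 = 24.49 kg·m/s

24.49 kg·m/s


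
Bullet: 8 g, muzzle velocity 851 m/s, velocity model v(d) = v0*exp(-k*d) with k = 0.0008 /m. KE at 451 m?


v = v0*exp(-k*d) = 851*exp(-0.0008*451) = 593.248 m/s
E = 0.5*m*v^2 = 0.5*0.008*593.248^2 = 1408 J

1408 J


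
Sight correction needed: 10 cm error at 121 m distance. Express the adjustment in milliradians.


1 mrad subtends 1 cm per 10 m of range, so adj = error_cm / (dist_m / 10) = 10 / (121/10) = 0.8264 mrad

0.8264 mrad


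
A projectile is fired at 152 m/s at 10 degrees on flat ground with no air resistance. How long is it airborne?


T = 2*v0*sin(theta)/g = 2*152*sin(10°)/9.81 = 5.381 s

5.381 s


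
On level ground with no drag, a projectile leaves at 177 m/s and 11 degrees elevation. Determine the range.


R = v0^2 * sin(2*theta) / g = 177^2 * sin(2*11°) / 9.81 = 1196 m

1196 m


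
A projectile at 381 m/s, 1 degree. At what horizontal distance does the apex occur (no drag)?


R = v0^2*sin(2*theta)/g = 381^2*sin(2*1°)/9.81 = 516.416 m
apex_dist = R/2 = 516.416/2 = 258.2 m

258.2 m


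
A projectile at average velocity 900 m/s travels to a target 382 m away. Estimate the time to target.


t = d/v = 382/900 = 0.4244 s

0.4244 s


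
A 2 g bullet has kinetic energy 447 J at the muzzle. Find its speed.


v = sqrt(2*E/m) = sqrt(2*447/0.002) = 668.6 m/s

668.6 m/s


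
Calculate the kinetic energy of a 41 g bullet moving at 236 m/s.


E = 0.5*m*v^2 = 0.5*0.041*236^2 = 1142 J

1142 J


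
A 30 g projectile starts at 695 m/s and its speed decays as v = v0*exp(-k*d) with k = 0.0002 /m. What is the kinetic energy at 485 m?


v = v0*exp(-k*d) = 695*exp(-0.0002*485) = 630.751 m/s
E = 0.5*m*v^2 = 0.5*0.03*630.751^2 = 5968 J

5968 J


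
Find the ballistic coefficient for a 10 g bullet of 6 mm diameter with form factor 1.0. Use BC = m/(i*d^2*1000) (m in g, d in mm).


BC = m/(i*d^2*1000) = 10/(1.0 * 6^2 * 1000) = 0.0002778

0.0002778


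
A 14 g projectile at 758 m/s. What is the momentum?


p = m*v = 0.014*758 = 10.61 kg·m/s

10.61 kg·m/s


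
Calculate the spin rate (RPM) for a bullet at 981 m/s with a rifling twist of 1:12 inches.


twist_m = 12*0.0254 = 0.3048 m
spin = v/twist = 981/0.3048 = 3218.504 rev/s
RPM = spin*60 = 3218.504*60 ≈ 193110 RPM

193110 RPM


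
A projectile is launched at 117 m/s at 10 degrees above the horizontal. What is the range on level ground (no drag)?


R = v0^2 * sin(2*theta) / g = 117^2 * sin(2*10°) / 9.81 = 477.3 m

477.3 m


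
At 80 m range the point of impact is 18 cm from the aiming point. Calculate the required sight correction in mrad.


1 mrad subtends 1 cm per 10 m of range, so adj = error_cm / (dist_m / 10) = 18 / (80/10) = 2.25 mrad

2.25 mrad


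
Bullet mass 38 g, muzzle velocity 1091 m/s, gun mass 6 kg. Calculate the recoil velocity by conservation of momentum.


v_recoil = m_p * v_p / m_gun = 0.038 * 1091 / 6 = 6.91 m/s

6.91 m/s


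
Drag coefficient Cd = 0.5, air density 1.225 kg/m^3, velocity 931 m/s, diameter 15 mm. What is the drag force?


A = pi*(d/2)^2 = pi*(15/2000)^2 = 1.76715e-04 m^2
Fd = 0.5*Cd*rho*A*v^2 = 0.5*0.5*1.225*1.76715e-04*931^2 = 46.91 N

46.91 N


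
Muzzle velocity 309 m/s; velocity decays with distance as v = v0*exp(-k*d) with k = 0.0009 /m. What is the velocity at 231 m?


v = v0*exp(-k*d) = 309*exp(-0.0009*231) = 251 m/s

251 m/s


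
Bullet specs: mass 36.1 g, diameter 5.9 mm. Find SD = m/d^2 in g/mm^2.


SD = m/d^2 = 36.1/5.9^2 = 1.037 g/mm^2

1.037 g/mm^2


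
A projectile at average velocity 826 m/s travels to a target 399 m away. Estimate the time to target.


t = d/v = 399/826 = 0.4831 s

0.4831 s


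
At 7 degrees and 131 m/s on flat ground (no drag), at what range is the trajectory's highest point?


R = v0^2*sin(2*theta)/g = 131^2*sin(2*7°)/9.81 = 423.203 m
apex_dist = R/2 = 423.203/2 = 211.6 m

211.6 m


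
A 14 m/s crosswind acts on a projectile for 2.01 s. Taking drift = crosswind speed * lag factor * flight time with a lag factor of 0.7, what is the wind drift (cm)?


drift = v_wind * lag * t = 14 * 0.7 * 2.01 = 19.698 m ≈ 1970 cm

1970 cm


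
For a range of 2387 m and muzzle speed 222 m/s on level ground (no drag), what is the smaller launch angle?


sin(2*theta) = R*g/v0^2 = 2387*9.81/222^2 = 0.475133, theta = arcsin(0.475133)/2 = 14.18°

14.18 degrees


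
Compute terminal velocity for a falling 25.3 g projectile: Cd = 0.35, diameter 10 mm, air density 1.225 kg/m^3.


A = pi*(d/2)^2 = pi*(10/2000)^2 = 7.85398e-05 m^2
vt = sqrt(2mg/(Cd*rho*A)) = sqrt(2*0.0253*9.81/(0.35 * 1.225 * 7.85398e-05)) = 121.4 m/s

121.4 m/s


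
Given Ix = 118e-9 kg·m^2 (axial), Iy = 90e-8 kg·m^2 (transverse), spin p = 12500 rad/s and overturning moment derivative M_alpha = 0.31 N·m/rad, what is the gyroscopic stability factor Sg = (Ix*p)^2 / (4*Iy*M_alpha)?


Sg = Ix^2 * p^2 / (4 * Iy * M_alpha) = (118e-9)^2 * 12500^2 / (4 * 90e-8 * 0.31) = 1.949

1.949


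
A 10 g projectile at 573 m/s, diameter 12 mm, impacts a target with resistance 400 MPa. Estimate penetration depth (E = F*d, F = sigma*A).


A = pi*(d/2)^2 = pi*(12/2)^2 = 113.097 mm^2
E = 0.5*m*v^2 = 0.5*0.01*573^2 = 1641.64 J
depth = E/(sigma*A) = 1641.64 J / (400 MPa * 113.097 mm^2) = 1641.64/(400 * 113.097) m = 0.0362883 m ≈ 36.29 mm

36.29 mm


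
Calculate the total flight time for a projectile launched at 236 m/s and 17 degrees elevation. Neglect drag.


T = 2*v0*sin(theta)/g = 2*236*sin(17°)/9.81 = 14.07 s

14.07 s


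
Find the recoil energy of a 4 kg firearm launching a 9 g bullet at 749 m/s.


v_r = m_p*v_p/m_gun = 0.009*749/4 = 1.68525 m/s, E_r = 0.5*m_gun*v_r^2 = 0.5*4*1.68525^2 = 5.68 J

5.68 J


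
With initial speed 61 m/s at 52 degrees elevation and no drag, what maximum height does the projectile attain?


H = (v0*sin(theta))^2 / (2g) = (61*sin(52°))^2 / (2*9.81) = 117.8 m

117.8 m


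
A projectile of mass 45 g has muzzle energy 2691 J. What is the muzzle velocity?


v = sqrt(2*E/m) = sqrt(2*2691/0.045) = 345.8 m/s

345.8 m/s


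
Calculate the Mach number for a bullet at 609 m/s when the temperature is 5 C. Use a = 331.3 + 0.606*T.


a = 331.3 + 0.606*(5) = 334.33 m/s
M = v/a = 609/334.33 = 1.822

1.822


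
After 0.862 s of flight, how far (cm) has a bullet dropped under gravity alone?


drop = 0.5*g*t^2 = 0.5*9.81*0.862^2 = 3.64463 m ≈ 364.5 cm

364.5 cm


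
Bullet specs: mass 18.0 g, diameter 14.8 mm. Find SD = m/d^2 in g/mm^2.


SD = m/d^2 = 18.0/14.8^2 = 0.08218 g/mm^2

0.08218 g/mm^2


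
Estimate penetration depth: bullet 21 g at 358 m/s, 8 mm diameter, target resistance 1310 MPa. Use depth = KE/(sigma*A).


A = pi*(d/2)^2 = pi*(8/2)^2 = 50.2655 mm^2
E = 0.5*m*v^2 = 0.5*0.021*358^2 = 1345.72 J
depth = E/(sigma*A) = 1345.72 J / (1310 MPa * 50.2655 mm^2) = 1345.72/(1310 * 50.2655) m = 0.0204369 m ≈ 20.44 mm

20.44 mm


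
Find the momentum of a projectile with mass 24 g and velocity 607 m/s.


p = m*v = 0.024*607 = 14.57 kg·m/s

14.57 kg·m/s


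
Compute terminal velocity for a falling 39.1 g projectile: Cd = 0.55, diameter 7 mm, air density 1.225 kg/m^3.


A = pi*(d/2)^2 = pi*(7/2000)^2 = 3.84845e-05 m^2
vt = sqrt(2mg/(Cd*rho*A)) = sqrt(2*0.0391*9.81/(0.55 * 1.225 * 3.84845e-05)) = 172 m/s

172 m/s


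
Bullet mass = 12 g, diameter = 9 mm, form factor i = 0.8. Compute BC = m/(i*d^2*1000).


BC = m/(i*d^2*1000) = 12/(0.8 * 9^2 * 1000) = 0.0001852

0.0001852


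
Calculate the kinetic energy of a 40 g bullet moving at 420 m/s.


E = 0.5*m*v^2 = 0.5*0.04*420^2 = 3528 J

3528 J


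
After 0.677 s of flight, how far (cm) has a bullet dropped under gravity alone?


drop = 0.5*g*t^2 = 0.5*9.81*0.677^2 = 2.2481 m ≈ 224.8 cm

224.8 cm


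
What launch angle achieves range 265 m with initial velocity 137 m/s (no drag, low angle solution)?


sin(2*theta) = R*g/v0^2 = 265*9.81/137^2 = 0.138508, theta = arcsin(0.138508)/2 = 3.981°

3.981 degrees


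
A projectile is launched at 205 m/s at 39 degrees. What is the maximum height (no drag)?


H = (v0*sin(theta))^2 / (2g) = (205*sin(39°))^2 / (2*9.81) = 848.3 m

848.3 m


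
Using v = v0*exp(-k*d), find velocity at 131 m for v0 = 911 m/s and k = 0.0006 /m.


v = v0*exp(-k*d) = 911*exp(-0.0006*131) = 842.1 m/s

842.1 m/s


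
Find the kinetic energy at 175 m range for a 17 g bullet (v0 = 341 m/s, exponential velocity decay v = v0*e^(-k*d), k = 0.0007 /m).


v = v0*exp(-k*d) = 341*exp(-0.0007*175) = 301.685 m/s
E = 0.5*m*v^2 = 0.5*0.017*301.685^2 = 773.6 J

773.6 J


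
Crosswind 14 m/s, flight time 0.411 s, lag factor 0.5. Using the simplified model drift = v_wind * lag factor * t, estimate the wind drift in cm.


drift = v_wind * lag * t = 14 * 0.5 * 0.411 = 2.877 m ≈ 287.7 cm

287.7 cm


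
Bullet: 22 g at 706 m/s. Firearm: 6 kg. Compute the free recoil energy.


v_r = m_p*v_p/m_gun = 0.022*706/6 = 2.58867 m/s, E_r = 0.5*m_gun*v_r^2 = 0.5*6*2.58867^2 = 20.1 J

20.1 J


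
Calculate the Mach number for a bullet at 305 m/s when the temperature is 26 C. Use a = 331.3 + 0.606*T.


a = 331.3 + 0.606*(26) = 347.056 m/s
M = v/a = 305/347.056 = 0.8788

0.8788


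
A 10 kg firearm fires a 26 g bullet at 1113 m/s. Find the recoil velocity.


v_recoil = m_p * v_p / m_gun = 0.026 * 1113 / 10 = 2.894 m/s

2.894 m/s


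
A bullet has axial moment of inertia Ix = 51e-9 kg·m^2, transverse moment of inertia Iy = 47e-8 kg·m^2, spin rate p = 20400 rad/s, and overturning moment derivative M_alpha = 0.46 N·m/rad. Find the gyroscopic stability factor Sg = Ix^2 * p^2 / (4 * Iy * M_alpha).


Sg = Ix^2 * p^2 / (4 * Iy * M_alpha) = (51e-9)^2 * 20400^2 / (4 * 47e-8 * 0.46) = 1.252

1.252


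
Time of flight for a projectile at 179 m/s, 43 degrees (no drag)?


T = 2*v0*sin(theta)/g = 2*179*sin(43°)/9.81 = 24.89 s

24.89 s


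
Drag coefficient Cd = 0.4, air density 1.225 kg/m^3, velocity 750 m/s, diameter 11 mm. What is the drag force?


A = pi*(d/2)^2 = pi*(11/2000)^2 = 9.50332e-05 m^2
Fd = 0.5*Cd*rho*A*v^2 = 0.5*0.4*1.225*9.50332e-05*750^2 = 13.1 N

13.1 N


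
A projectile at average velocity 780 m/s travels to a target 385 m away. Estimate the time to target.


t = d/v = 385/780 = 0.4936 s

0.4936 s


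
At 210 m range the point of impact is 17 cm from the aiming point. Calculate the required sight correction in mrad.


1 mrad subtends 1 cm per 10 m of range, so adj = error_cm / (dist_m / 10) = 17 / (210/10) = 0.8095 mrad

0.8095 mrad


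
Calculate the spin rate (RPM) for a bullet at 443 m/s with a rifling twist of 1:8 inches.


twist_m = 8*0.0254 = 0.2032 m
spin = v/twist = 443/0.2032 = 2180.118 rev/s
RPM = spin*60 = 2180.118*60 ≈ 130807 RPM

130807 RPM


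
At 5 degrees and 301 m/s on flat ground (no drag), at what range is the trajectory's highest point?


R = v0^2*sin(2*theta)/g = 301^2*sin(2*5°)/9.81 = 1603.74 m
apex_dist = R/2 = 1603.74/2 = 801.9 m

801.9 m


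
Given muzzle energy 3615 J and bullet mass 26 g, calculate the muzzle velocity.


v = sqrt(2*E/m) = sqrt(2*3615/0.026) = 527.3 m/s

527.3 m/s


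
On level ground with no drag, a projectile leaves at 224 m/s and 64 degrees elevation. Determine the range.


R = v0^2 * sin(2*theta) / g = 224^2 * sin(2*64°) / 9.81 = 4031 m

4031 m


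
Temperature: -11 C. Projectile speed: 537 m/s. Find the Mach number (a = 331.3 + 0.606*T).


a = 331.3 + 0.606*(-11) = 324.634 m/s
M = v/a = 537/324.634 = 1.654

1.654


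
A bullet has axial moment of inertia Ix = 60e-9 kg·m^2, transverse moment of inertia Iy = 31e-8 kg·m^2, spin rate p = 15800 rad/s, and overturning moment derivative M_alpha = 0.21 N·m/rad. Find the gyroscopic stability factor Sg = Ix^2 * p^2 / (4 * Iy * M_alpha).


Sg = Ix^2 * p^2 / (4 * Iy * M_alpha) = (60e-9)^2 * 15800^2 / (4 * 31e-8 * 0.21) = 3.451

3.451


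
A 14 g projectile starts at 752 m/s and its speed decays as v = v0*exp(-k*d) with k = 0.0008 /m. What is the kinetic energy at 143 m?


v = v0*exp(-k*d) = 752*exp(-0.0008*143) = 670.71 m/s
E = 0.5*m*v^2 = 0.5*0.014*670.71^2 = 3149 J

3149 J


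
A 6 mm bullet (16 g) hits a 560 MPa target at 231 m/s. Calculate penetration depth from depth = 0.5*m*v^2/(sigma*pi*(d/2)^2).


A = pi*(d/2)^2 = pi*(6/2)^2 = 28.2743 mm^2
E = 0.5*m*v^2 = 0.5*0.016*231^2 = 426.888 J
depth = E/(sigma*A) = 426.888 J / (560 MPa * 28.2743 mm^2) = 426.888/(560 * 28.2743) m = 0.0269608 m ≈ 26.96 mm

26.96 mm


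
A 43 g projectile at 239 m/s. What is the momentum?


p = m*v = 0.043*239 = 10.28 kg·m/s

10.28 kg·m/s


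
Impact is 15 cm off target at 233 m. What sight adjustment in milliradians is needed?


1 mrad subtends 1 cm per 10 m of range, so adj = error_cm / (dist_m / 10) = 15 / (233/10) = 0.6438 mrad

0.6438 mrad


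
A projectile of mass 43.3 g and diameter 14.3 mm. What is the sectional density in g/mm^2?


SD = m/d^2 = 43.3/14.3^2 = 0.2117 g/mm^2

0.2117 g/mm^2


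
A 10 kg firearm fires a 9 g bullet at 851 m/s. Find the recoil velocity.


v_recoil = m_p * v_p / m_gun = 0.009 * 851 / 10 = 0.7659 m/s

0.7659 m/s


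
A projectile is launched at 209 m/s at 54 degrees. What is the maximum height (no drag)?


H = (v0*sin(theta))^2 / (2g) = (209*sin(54°))^2 / (2*9.81) = 1457 m

1457 m


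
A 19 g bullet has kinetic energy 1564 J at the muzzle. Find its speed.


v = sqrt(2*E/m) = sqrt(2*1564/0.019) = 405.7 m/s

405.7 m/s


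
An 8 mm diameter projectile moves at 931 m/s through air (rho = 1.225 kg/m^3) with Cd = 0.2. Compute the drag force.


A = pi*(d/2)^2 = pi*(8/2000)^2 = 5.02655e-05 m^2
Fd = 0.5*Cd*rho*A*v^2 = 0.5*0.2*1.225*5.02655e-05*931^2 = 5.337 N

5.337 N


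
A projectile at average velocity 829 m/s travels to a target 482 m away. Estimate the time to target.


t = d/v = 482/829 = 0.5814 s

0.5814 s


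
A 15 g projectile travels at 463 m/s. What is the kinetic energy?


E = 0.5*m*v^2 = 0.5*0.015*463^2 = 1608 J

1608 J


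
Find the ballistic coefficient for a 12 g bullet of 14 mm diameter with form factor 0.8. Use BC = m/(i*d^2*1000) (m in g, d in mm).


BC = m/(i*d^2*1000) = 12/(0.8 * 14^2 * 1000) = 7.653e-05

7.653e-05


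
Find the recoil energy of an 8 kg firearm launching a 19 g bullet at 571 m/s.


v_r = m_p*v_p/m_gun = 0.019*571/8 = 1.35613 m/s, E_r = 0.5*m_gun*v_r^2 = 0.5*8*1.35613^2 = 7.356 J

7.356 J


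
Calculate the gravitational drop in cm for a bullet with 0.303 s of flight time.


drop = 0.5*g*t^2 = 0.5*9.81*0.303^2 = 0.450323 m ≈ 45.03 cm

45.03 cm


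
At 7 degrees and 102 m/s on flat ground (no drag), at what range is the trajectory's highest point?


R = v0^2*sin(2*theta)/g = 102^2*sin(2*7°)/9.81 = 256.57 m
apex_dist = R/2 = 256.57/2 = 128.3 m

128.3 m


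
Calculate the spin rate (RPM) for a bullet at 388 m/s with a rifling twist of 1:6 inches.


twist_m = 6*0.0254 = 0.1524 m
spin = v/twist = 388/0.1524 = 2545.932 rev/s
RPM = spin*60 = 2545.932*60 ≈ 152756 RPM

152756 RPM


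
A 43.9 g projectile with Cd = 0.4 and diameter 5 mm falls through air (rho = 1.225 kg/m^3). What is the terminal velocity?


A = pi*(d/2)^2 = pi*(5/2000)^2 = 1.96350e-05 m^2
vt = sqrt(2mg/(Cd*rho*A)) = sqrt(2*0.0439*9.81/(0.4 * 1.225 * 1.96350e-05)) = 299.2 m/s

299.2 m/s


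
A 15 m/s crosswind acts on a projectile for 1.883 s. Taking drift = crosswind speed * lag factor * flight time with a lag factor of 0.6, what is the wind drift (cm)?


drift = v_wind * lag * t = 15 * 0.6 * 1.883 = 16.947 m ≈ 1695 cm

1695 cm


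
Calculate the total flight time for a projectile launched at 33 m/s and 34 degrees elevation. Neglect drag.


T = 2*v0*sin(theta)/g = 2*33*sin(34°)/9.81 = 3.762 s

3.762 s


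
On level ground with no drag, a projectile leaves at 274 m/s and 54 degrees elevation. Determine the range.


R = v0^2 * sin(2*theta) / g = 274^2 * sin(2*54°) / 9.81 = 7278 m

7278 m


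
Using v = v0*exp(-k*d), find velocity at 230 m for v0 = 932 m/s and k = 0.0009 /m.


v = v0*exp(-k*d) = 932*exp(-0.0009*230) = 757.7 m/s

757.7 m/s


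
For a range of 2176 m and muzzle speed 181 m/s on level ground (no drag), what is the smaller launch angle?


sin(2*theta) = R*g/v0^2 = 2176*9.81/181^2 = 0.651585, theta = arcsin(0.651585)/2 = 20.33°

20.33 degrees


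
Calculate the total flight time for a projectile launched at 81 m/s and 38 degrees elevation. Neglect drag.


T = 2*v0*sin(theta)/g = 2*81*sin(38°)/9.81 = 10.17 s

10.17 s


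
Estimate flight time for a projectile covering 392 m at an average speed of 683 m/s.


t = d/v = 392/683 = 0.5739 s

0.5739 s


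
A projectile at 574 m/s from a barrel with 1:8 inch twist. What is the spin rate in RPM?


twist_m = 8*0.0254 = 0.2032 m
spin = v/twist = 574/0.2032 = 2824.803 rev/s
RPM = spin*60 = 2824.803*60 ≈ 169488 RPM

169488 RPM


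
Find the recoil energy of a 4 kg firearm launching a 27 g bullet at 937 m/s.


v_r = m_p*v_p/m_gun = 0.027*937/4 = 6.32475 m/s, E_r = 0.5*m_gun*v_r^2 = 0.5*4*6.32475^2 = 80 J

80 J


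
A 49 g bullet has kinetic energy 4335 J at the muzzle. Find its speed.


v = sqrt(2*E/m) = sqrt(2*4335/0.049) = 420.6 m/s

420.6 m/s


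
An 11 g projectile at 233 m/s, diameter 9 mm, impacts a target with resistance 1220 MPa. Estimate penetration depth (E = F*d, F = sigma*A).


A = pi*(d/2)^2 = pi*(9/2)^2 = 63.6173 mm^2
E = 0.5*m*v^2 = 0.5*0.011*233^2 = 298.589 J
depth = E/(sigma*A) = 298.589 J / (1220 MPa * 63.6173 mm^2) = 298.589/(1220 * 63.6173) m = 0.00384716 m ≈ 3.847 mm

3.847 mm


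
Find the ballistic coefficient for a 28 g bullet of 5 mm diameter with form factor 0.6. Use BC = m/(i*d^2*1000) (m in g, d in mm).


BC = m/(i*d^2*1000) = 28/(0.6 * 5^2 * 1000) = 0.001867

0.001867


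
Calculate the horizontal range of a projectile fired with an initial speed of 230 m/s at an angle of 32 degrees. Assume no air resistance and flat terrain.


R = v0^2 * sin(2*theta) / g = 230^2 * sin(2*32°) / 9.81 = 4847 m

4847 m


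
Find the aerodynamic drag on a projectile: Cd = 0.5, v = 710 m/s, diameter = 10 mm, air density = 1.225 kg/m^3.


A = pi*(d/2)^2 = pi*(10/2000)^2 = 7.85398e-05 m^2
Fd = 0.5*Cd*rho*A*v^2 = 0.5*0.5*1.225*7.85398e-05*710^2 = 12.13 N

12.13 N


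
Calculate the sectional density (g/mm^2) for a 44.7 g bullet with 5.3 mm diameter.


SD = m/d^2 = 44.7/5.3^2 = 1.591 g/mm^2

1.591 g/mm^2


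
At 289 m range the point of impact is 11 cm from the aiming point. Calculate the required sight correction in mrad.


1 mrad subtends 1 cm per 10 m of range, so adj = error_cm / (dist_m / 10) = 11 / (289/10) = 0.3806 mrad

0.3806 mrad


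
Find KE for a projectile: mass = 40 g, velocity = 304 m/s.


E = 0.5*m*v^2 = 0.5*0.04*304^2 = 1848 J

1848 J


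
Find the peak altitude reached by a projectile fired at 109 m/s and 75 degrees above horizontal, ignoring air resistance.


H = (v0*sin(theta))^2 / (2g) = (109*sin(75°))^2 / (2*9.81) = 565 m

565 m


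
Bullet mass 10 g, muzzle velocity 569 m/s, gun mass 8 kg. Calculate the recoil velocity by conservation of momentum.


v_recoil = m_p * v_p / m_gun = 0.01 * 569 / 8 = 0.7113 m/s

0.7113 m/s


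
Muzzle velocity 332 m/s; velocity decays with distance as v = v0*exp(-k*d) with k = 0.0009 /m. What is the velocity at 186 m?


v = v0*exp(-k*d) = 332*exp(-0.0009*186) = 280.8 m/s

280.8 m/s


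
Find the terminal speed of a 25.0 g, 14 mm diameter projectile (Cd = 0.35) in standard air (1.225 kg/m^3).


A = pi*(d/2)^2 = pi*(14/2000)^2 = 1.53938e-04 m^2
vt = sqrt(2mg/(Cd*rho*A)) = sqrt(2*0.025*9.81/(0.35 * 1.225 * 1.53938e-04)) = 86.21 m/s

86.21 m/s
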